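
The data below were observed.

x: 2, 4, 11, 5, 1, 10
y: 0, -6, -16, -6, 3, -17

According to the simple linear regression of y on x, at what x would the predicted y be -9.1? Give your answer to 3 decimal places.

n = 6, Σx = 33, Σy = -42, Σxy = -397, Σx² = 267
Sxx = Σx² − (Σx)²/n = 267 − 181.5 = 85.5
Sxy = Σxy − (Σx)(Σy)/n = -397 − (-231) = -166
b = Sxy/Sxx = -166/85.5 = -1.941520
a = ȳ − b·x̄ = -7 − (-1.941520)·5.5 = 3.678363
Set a + b·x = -9.1: x = (-9.1 − 3.678363) / (-1.941520) = 6.581627

6.582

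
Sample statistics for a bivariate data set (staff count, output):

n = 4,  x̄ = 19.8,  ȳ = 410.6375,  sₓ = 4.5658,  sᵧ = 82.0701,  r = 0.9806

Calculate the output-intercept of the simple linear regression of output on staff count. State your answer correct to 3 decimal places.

b = r · sᵧ/sₓ = 0.9806 · 82.0701/4.5658 = 17.626252
a = ȳ − b·x̄ = 410.6375 − 17.626252·19.8 = 61.637716

61.638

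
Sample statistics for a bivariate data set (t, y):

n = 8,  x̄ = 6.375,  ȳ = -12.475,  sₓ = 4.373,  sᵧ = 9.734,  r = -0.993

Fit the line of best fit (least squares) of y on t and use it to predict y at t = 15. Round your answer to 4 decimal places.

-31.5393

b = r · sᵧ/sₓ = -0.993 · 9.734/4.373 = -2.210350
a = ȳ − b·x̄ = -12.475 − (-2.210350)·6.375 = 1.615983
ŷ(15) = a + b·15 = 1.615983 + (-2.210350)·15 = -31.539272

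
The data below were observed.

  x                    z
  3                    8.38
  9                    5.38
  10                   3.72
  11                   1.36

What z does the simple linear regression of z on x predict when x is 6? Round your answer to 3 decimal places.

6.435

n = 4, Σx = 33, Σy = 18.84, Σxy = 125.72, Σx² = 311
Sxx = Σx² − (Σx)²/n = 311 − 272.25 = 38.75
Sxy = Σxy − (Σx)(Σy)/n = 125.72 − 155.43 = -29.71
b = Sxy/Sxx = -29.71/38.75 = -0.766710
a = ȳ − b·x̄ = 4.71 − (-0.766710)·8.25 = 11.035355
ŷ(6) = a + b·6 = 11.035355 + (-0.766710)·6 = 6.435097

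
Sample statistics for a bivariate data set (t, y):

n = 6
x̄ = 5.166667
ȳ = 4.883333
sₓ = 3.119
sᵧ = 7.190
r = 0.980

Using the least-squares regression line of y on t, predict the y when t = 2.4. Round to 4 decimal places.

b = r · sᵧ/sₓ = 0.98 · 7.19/3.119 = 2.259122
a = ȳ − b·x̄ = 4.883333 − 2.259122·5.166667 = -6.788796
ŷ(2.4) = a + b·2.4 = -6.788796 + 2.259122·2.4 = -1.366904

-1.3669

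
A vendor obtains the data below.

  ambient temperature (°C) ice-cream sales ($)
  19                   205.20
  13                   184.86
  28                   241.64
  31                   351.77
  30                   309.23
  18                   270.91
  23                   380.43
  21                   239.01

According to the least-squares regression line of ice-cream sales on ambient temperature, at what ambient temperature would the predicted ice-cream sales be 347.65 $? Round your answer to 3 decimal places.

33.678

n = 8, Σx = 183, Σy = 2183.05, Σxy = 51895.15, Σx² = 4469
Sxx = Σx² − (Σx)²/n = 4469 − 4186.125 = 282.875
Sxy = Σxy − (Σx)(Σy)/n = 51895.15 − 49937.26875 = 1957.88125
b = Sxy/Sxx = 1957.88125/282.875 = 6.921365
a = ȳ − b·x̄ = 272.88125 − 6.921365·22.875 = 114.555015
Set a + b·x = 347.65: x = (347.65 − 114.555015) / 6.921365 = 33.677601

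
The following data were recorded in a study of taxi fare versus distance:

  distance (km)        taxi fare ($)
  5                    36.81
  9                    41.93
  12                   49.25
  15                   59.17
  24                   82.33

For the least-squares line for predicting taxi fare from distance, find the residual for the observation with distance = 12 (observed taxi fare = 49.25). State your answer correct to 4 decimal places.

-2.1600

n = 5, Σx = 65, Σy = 269.49, Σxy = 4015.89, Σx² = 1051
Sxx = Σx² − (Σx)²/n = 1051 − 845 = 206
Sxy = Σxy − (Σx)(Σy)/n = 4015.89 − 3503.37 = 512.52
b = Sxy/Sxx = 512.52/206 = 2.487961
a = ȳ − b·x̄ = 53.898 − 2.487961·13 = 21.554505
ŷ(12) = 21.554505 + 2.487961·12 = 51.410039
residual = y − ŷ = 49.25 − 51.410039 = -2.160039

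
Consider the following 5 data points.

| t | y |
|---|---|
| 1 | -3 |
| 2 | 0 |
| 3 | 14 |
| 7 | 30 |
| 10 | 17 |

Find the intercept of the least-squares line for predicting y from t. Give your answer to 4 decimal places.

-0.6399

n = 5, Σx = 23, Σy = 58, Σxy = 419, Σx² = 163
Sxx = Σx² − (Σx)²/n = 163 − 105.8 = 57.2
Sxy = Σxy − (Σx)(Σy)/n = 419 − 266.8 = 152.2
b = Sxy/Sxx = 152.2/57.2 = 2.660839
a = ȳ − b·x̄ = 11.6 − 2.660839·4.6 = -0.639860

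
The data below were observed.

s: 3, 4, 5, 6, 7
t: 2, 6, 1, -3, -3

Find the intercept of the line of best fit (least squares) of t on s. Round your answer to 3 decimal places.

10.100

n = 5, Σx = 25, Σy = 3, Σxy = -4, Σx² = 135
Sxx = Σx² − (Σx)²/n = 135 − 125 = 10
Sxy = Σxy − (Σx)(Σy)/n = -4 − 15 = -19
b = Sxy/Sxx = -19/10 = -1.9
a = ȳ − b·x̄ = 0.6 − (-1.9)·5 = 10.1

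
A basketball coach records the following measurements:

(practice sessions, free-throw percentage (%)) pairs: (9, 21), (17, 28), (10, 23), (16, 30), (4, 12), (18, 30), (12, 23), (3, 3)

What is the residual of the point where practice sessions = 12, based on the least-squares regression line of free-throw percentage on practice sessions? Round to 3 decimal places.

n = 8, Σx = 89, Σy = 170, Σxy = 2248, Σx² = 1219
Sxx = Σx² − (Σx)²/n = 1219 − 990.125 = 228.875
Sxy = Σxy − (Σx)(Σy)/n = 2248 − 1891.25 = 356.75
b = Sxy/Sxx = 356.75/228.875 = 1.558711
a = ȳ − b·x̄ = 21.25 − 1.558711·11.125 = 3.909339
ŷ(12) = 3.909339 + 1.558711·12 = 22.613872
residual = y − ŷ = 23 − 22.613872 = 0.386128

0.386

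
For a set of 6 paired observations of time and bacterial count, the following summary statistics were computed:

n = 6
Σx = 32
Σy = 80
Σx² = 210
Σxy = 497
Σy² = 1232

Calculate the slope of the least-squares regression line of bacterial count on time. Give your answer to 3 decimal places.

Sxx = Σx² − (Σx)²/n = 210 − 170.666667 = 39.333333
Sxy = Σxy − (Σx)(Σy)/n = 497 − 426.666667 = 70.333333
b = Sxy/Sxx = 70.333333/39.333333 = 1.788136

1.788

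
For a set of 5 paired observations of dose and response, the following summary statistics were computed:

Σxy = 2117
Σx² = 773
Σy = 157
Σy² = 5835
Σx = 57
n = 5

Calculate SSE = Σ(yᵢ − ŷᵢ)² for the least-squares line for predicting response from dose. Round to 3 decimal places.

36.208

Sxx = Σx² − (Σx)²/n = 773 − 649.8 = 123.2
Sxy = Σxy − (Σx)(Σy)/n = 2117 − 1789.8 = 327.2
Syy = Σy² − (Σy)²/n = 5835 − 4929.8 = 905.2
b = Sxy/Sxx = 327.2/123.2 = 2.655844
SSE = Syy − b·Sxy = 905.2 − 2.655844·327.2 = 36.207792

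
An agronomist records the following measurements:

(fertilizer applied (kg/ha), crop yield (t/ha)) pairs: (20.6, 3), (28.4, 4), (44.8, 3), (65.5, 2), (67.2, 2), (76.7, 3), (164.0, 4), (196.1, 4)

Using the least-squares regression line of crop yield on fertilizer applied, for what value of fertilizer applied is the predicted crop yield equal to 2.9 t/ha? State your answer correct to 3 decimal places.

n = 8, Σx = 663.3, Σy = 25, Σxy = 2245.7, Σx² = 83278.15
Sxx = Σx² − (Σx)²/n = 83278.15 − 54995.86125 = 28282.28875
Sxy = Σxy − (Σx)(Σy)/n = 2245.7 − 2072.8125 = 172.8875
b = Sxy/Sxx = 172.8875/28282.28875 = 0.006113
a = ȳ − b·x̄ = 3.125 − 0.006113·82.9125 = 2.618162
Set a + b·x = 2.9: x = (2.9 − 2.618162) / 0.006113 = 46.105241

46.105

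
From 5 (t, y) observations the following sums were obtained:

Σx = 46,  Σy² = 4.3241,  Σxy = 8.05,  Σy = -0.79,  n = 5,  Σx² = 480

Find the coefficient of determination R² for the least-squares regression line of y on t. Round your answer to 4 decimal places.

0.9837

Sxx = Σx² − (Σx)²/n = 480 − 423.2 = 56.8
Sxy = Σxy − (Σx)(Σy)/n = 8.05 − (-7.268) = 15.318
Syy = Σy² − (Σy)²/n = 4.3241 − 0.12482 = 4.19928
R² = Sxy²/(Sxx·Syy) = (15.318)²/(56.8·4.19928) = 0.983741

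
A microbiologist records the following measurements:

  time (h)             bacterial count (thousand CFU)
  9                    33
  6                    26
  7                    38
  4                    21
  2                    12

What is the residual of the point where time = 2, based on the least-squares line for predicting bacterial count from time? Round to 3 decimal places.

n = 5, Σx = 28, Σy = 130, Σxy = 827, Σx² = 186
Sxx = Σx² − (Σx)²/n = 186 − 156.8 = 29.2
Sxy = Σxy − (Σx)(Σy)/n = 827 − 728 = 99
b = Sxy/Sxx = 99/29.2 = 3.390411
a = ȳ − b·x̄ = 26 − 3.390411·5.6 = 7.013699
ŷ(2) = 7.013699 + 3.390411·2 = 13.794521
residual = y − ŷ = 12 − 13.794521 = -1.794521

-1.795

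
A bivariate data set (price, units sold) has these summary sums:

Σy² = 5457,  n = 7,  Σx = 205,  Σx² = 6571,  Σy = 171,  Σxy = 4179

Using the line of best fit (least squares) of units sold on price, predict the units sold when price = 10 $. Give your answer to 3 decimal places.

52.600

Sxx = Σx² − (Σx)²/n = 6571 − 6003.571429 = 567.428571
Sxy = Σxy − (Σx)(Σy)/n = 4179 − 5007.857143 = -828.857143
b = Sxy/Sxx = -828.857143/567.428571 = -1.460725
a = ȳ − b·x̄ = 24.428571 − (-1.460725)·29.285714 = 67.206949
ŷ(10) = a + b·10 = 67.206949 + (-1.460725)·10 = 52.599698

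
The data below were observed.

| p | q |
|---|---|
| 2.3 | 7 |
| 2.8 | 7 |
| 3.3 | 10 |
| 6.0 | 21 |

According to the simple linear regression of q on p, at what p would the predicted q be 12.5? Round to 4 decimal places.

3.9127

n = 4, Σx = 14.4, Σy = 45, Σxy = 194.7, Σx² = 60.02
Sxx = Σx² − (Σx)²/n = 60.02 − 51.84 = 8.18
Sxy = Σxy − (Σx)(Σy)/n = 194.7 − 162 = 32.7
b = Sxy/Sxx = 32.7/8.18 = 3.997555
a = ȳ − b·x̄ = 11.25 − 3.997555·3.6 = -3.141198
Set a + b·x = 12.5: x = (12.5 − (-3.141198)) / 3.997555 = 3.912691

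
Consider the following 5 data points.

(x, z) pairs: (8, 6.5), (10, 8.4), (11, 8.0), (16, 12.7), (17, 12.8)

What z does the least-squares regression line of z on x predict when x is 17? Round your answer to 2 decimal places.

n = 5, Σx = 62, Σy = 48.4, Σxy = 644.8, Σx² = 830
Sxx = Σx² − (Σx)²/n = 830 − 768.8 = 61.2
Sxy = Σxy − (Σx)(Σy)/n = 644.8 − 600.16 = 44.64
b = Sxy/Sxx = 44.64/61.2 = 0.729412
a = ȳ − b·x̄ = 9.68 − 0.729412·12.4 = 0.635294
ŷ(17) = a + b·17 = 0.635294 + 0.729412·17 = 13.035294

13.04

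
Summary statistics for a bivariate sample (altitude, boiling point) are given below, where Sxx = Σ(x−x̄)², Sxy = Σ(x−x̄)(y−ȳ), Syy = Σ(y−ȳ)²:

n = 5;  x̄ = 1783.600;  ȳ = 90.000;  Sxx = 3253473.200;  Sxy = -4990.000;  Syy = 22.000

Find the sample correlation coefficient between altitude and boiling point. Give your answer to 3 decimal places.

-0.590

r = Sxy/√(Sxx·Syy) = -4990/√(71576410.4) = -4990/8460.284298 = -0.589815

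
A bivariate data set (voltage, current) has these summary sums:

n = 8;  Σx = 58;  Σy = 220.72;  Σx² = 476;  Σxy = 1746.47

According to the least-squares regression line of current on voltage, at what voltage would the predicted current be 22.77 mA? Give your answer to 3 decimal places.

Sxx = Σx² − (Σx)²/n = 476 − 420.5 = 55.5
Sxy = Σxy − (Σx)(Σy)/n = 1746.47 − 1600.22 = 146.25
b = Sxy/Sxx = 146.25/55.5 = 2.635135
a = ȳ − b·x̄ = 27.59 − 2.635135·7.25 = 8.485270
Set a + b·x = 22.77: x = (22.77 − 8.485270) / 2.635135 = 5.420872

5.421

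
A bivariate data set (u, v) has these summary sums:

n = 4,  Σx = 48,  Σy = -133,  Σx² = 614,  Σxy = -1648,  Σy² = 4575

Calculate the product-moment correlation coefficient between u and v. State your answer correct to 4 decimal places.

Sxx = Σx² − (Σx)²/n = 614 − 576 = 38
Sxy = Σxy − (Σx)(Σy)/n = -1648 − (-1596) = -52
Syy = Σy² − (Σy)²/n = 4575 − 4422.25 = 152.75
r = Sxy/√(Sxx·Syy) = -52/√(5804.5) = -52/76.187269 = -0.682529

-0.6825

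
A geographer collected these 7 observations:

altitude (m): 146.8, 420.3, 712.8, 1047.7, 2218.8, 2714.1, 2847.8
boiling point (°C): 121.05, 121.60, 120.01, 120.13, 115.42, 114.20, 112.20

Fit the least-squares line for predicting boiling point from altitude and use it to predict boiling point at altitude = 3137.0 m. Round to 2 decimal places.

112.25

n = 7, Σx = 10108.3, Σy = 824.61, Σxy = 1165849.225, Σx² = 22203338.55
Sxx = Σx² − (Σx)²/n = 22203338.55 − 14596818.412857 = 7606520.137143
Sxy = Σxy − (Σx)(Σy)/n = 1165849.225 − 1190772.180429 = -24922.955429
b = Sxy/Sxx = -24922.955429/7606520.137143 = -0.003277
a = ȳ − b·x̄ = 117.801429 − (-0.003277)·1444.042857 = 122.532871
ŷ(3137.0) = a + b·3137.0 = 122.532871 + (-0.003277)·3137 = 112.254412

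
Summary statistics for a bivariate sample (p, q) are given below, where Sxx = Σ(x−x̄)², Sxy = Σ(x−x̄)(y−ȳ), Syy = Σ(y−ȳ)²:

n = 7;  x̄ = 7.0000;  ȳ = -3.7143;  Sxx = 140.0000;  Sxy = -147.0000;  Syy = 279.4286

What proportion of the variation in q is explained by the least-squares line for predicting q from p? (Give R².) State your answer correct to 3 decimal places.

0.552

R² = Sxy²/(Sxx·Syy) = (-147)²/(140·279.4286) = 0.552377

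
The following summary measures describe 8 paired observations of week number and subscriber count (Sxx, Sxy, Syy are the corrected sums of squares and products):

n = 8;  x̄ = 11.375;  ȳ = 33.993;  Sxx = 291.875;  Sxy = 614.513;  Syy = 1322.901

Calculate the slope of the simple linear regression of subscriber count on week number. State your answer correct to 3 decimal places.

2.105

b = Sxy/Sxx = 614.513/291.875 = 2.105398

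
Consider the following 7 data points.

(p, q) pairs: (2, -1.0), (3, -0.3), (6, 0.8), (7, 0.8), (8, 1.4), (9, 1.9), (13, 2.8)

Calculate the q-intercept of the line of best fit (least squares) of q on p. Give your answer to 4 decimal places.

-1.4290

n = 7, Σx = 48, Σy = 6.4, Σxy = 72.2, Σx² = 412
Sxx = Σx² − (Σx)²/n = 412 − 329.142857 = 82.857143
Sxy = Σxy − (Σx)(Σy)/n = 72.2 − 43.885714 = 28.314286
b = Sxy/Sxx = 28.314286/82.857143 = 0.341724
a = ȳ − b·x̄ = 0.914286 − 0.341724·6.857143 = -1.428966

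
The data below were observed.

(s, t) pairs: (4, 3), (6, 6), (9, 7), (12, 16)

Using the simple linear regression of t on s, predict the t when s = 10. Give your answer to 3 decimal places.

n = 4, Σx = 31, Σy = 32, Σxy = 303, Σx² = 277
Sxx = Σx² − (Σx)²/n = 277 − 240.25 = 36.75
Sxy = Σxy − (Σx)(Σy)/n = 303 − 248 = 55
b = Sxy/Sxx = 55/36.75 = 1.496599
a = ȳ − b·x̄ = 8 − 1.496599·7.75 = -3.598639
ŷ(10) = a + b·10 = -3.598639 + 1.496599·10 = 11.367347

11.367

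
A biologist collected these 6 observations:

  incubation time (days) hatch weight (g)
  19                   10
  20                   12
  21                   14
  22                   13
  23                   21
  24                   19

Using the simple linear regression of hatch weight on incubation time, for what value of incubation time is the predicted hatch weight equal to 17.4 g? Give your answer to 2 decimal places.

22.77

n = 6, Σx = 129, Σy = 89, Σxy = 1949, Σx² = 2791
Sxx = Σx² − (Σx)²/n = 2791 − 2773.5 = 17.5
Sxy = Σxy − (Σx)(Σy)/n = 1949 − 1913.5 = 35.5
b = Sxy/Sxx = 35.5/17.5 = 2.028571
a = ȳ − b·x̄ = 14.833333 − 2.028571·21.5 = -28.780952
Set a + b·x = 17.4: x = (17.4 − (-28.780952)) / 2.028571 = 22.765258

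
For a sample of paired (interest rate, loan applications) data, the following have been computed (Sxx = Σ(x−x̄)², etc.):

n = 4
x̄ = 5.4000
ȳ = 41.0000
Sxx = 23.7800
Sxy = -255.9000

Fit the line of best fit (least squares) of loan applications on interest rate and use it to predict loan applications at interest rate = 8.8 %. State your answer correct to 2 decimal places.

b = Sxy/Sxx = -255.9/23.78 = -10.761144
a = ȳ − b·x̄ = 41 − (-10.761144)·5.4 = 99.110177
ŷ(8.8) = a + b·8.8 = 99.110177 + (-10.761144)·8.8 = 4.412111

4.41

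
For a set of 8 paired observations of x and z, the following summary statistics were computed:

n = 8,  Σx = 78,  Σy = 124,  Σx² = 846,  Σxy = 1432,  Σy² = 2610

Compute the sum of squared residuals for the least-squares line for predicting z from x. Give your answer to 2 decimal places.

106.37

Sxx = Σx² − (Σx)²/n = 846 − 760.5 = 85.5
Sxy = Σxy − (Σx)(Σy)/n = 1432 − 1209 = 223
Syy = Σy² − (Σy)²/n = 2610 − 1922 = 688
b = Sxy/Sxx = 223/85.5 = 2.608187
SSE = Syy − b·Sxy = 688 − 2.608187·223 = 106.374269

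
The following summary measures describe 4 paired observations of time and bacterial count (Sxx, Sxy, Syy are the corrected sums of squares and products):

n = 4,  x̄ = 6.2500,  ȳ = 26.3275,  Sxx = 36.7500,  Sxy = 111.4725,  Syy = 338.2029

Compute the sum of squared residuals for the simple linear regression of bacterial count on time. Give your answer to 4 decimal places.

b = Sxy/Sxx = 111.4725/36.75 = 3.033265
SSE = Syy − b·Sxy = 338.2029 − 3.033265·111.4725 = 0.077233

0.0772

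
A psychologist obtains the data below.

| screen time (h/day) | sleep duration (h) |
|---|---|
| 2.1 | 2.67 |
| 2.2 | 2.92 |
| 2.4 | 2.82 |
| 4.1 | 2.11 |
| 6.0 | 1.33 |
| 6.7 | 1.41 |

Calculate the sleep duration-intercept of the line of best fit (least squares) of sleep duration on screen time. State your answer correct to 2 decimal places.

n = 6, Σx = 23.5, Σy = 13.26, Σxy = 44.877, Σx² = 112.71
Sxx = Σx² − (Σx)²/n = 112.71 − 92.041667 = 20.668333
Sxy = Σxy − (Σx)(Σy)/n = 44.877 − 51.935 = -7.058
b = Sxy/Sxx = -7.058/20.668333 = -0.341489
a = ȳ − b·x̄ = 2.21 − (-0.341489)·3.916667 = 3.547497

3.55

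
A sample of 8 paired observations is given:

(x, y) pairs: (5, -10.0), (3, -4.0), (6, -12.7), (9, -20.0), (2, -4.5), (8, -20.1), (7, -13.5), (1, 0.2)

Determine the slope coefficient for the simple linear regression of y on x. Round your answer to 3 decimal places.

-2.526

n = 8, Σx = 41, Σy = -84.6, Σxy = -582.3, Σx² = 269
Sxx = Σx² − (Σx)²/n = 269 − 210.125 = 58.875
Sxy = Σxy − (Σx)(Σy)/n = -582.3 − (-433.575) = -148.725
b = Sxy/Sxx = -148.725/58.875 = -2.526115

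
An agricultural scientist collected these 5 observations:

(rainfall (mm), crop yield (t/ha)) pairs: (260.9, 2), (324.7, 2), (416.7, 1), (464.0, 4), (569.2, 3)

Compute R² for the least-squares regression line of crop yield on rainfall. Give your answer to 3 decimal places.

0.236

n = 5, Σx = 2035.5, Σy = 12, Σxy = 5151.5, Σx² = 886422.43, Σy² = 34
Sxx = Σx² − (Σx)²/n = 886422.43 − 828652.05 = 57770.38
Sxy = Σxy − (Σx)(Σy)/n = 5151.5 − 4885.2 = 266.3
Syy = Σy² − (Σy)²/n = 34 − 28.8 = 5.2
R² = Sxy²/(Sxx·Syy) = (266.3)²/(57770.38·5.2) = 0.236066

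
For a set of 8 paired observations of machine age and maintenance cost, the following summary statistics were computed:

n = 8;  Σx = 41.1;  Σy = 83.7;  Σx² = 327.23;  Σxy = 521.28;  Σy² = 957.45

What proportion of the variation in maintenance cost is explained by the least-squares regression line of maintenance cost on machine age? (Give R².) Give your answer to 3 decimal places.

0.878

Sxx = Σx² − (Σx)²/n = 327.23 − 211.15125 = 116.07875
Sxy = Σxy − (Σx)(Σy)/n = 521.28 − 430.00875 = 91.27125
Syy = Σy² − (Σy)²/n = 957.45 − 875.71125 = 81.73875
R² = Sxy²/(Sxx·Syy) = (91.27125)²/(116.07875·81.73875) = 0.877985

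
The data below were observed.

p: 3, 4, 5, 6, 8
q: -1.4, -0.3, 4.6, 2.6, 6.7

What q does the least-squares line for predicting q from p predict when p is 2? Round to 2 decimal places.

-2.61

n = 5, Σx = 26, Σy = 12.2, Σxy = 86.8, Σx² = 150
Sxx = Σx² − (Σx)²/n = 150 − 135.2 = 14.8
Sxy = Σxy − (Σx)(Σy)/n = 86.8 − 63.44 = 23.36
b = Sxy/Sxx = 23.36/14.8 = 1.578378
a = ȳ − b·x̄ = 2.44 − 1.578378·5.2 = -5.767568
ŷ(2) = a + b·2 = -5.767568 + 1.578378·2 = -2.610811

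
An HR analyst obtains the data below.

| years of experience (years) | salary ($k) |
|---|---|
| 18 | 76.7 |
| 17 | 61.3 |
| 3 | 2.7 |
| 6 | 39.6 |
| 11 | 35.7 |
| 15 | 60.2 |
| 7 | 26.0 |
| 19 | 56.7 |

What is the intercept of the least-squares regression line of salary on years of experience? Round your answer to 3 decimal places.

n = 8, Σx = 96, Σy = 358.9, Σxy = 5223.4, Σx² = 1414
Sxx = Σx² − (Σx)²/n = 1414 − 1152 = 262
Sxy = Σxy − (Σx)(Σy)/n = 5223.4 − 4306.8 = 916.6
b = Sxy/Sxx = 916.6/262 = 3.498473
a = ȳ − b·x̄ = 44.8625 − 3.498473·12 = 2.880821

2.881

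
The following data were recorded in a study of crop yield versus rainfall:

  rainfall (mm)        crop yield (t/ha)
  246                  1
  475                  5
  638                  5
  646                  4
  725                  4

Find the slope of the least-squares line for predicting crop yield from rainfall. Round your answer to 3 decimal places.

0.006

n = 5, Σx = 2730, Σy = 19, Σxy = 11295, Σx² = 1636126
Sxx = Σx² − (Σx)²/n = 1636126 − 1490580 = 145546
Sxy = Σxy − (Σx)(Σy)/n = 11295 − 10374 = 921
b = Sxy/Sxx = 921/145546 = 0.006328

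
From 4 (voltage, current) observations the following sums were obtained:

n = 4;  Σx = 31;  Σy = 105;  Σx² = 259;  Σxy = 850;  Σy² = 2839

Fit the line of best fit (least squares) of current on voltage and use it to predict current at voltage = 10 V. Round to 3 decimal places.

30.600

Sxx = Σx² − (Σx)²/n = 259 − 240.25 = 18.75
Sxy = Σxy − (Σx)(Σy)/n = 850 − 813.75 = 36.25
b = Sxy/Sxx = 36.25/18.75 = 1.933333
a = ȳ − b·x̄ = 26.25 − 1.933333·7.75 = 11.266667
ŷ(10) = a + b·10 = 11.266667 + 1.933333·10 = 30.6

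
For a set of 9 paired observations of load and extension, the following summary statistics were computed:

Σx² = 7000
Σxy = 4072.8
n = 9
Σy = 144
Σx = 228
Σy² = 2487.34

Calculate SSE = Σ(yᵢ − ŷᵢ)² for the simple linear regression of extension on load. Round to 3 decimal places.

35.909

Sxx = Σx² − (Σx)²/n = 7000 − 5776 = 1224
Sxy = Σxy − (Σx)(Σy)/n = 4072.8 − 3648 = 424.8
Syy = Σy² − (Σy)²/n = 2487.34 − 2304 = 183.34
b = Sxy/Sxx = 424.8/1224 = 0.347059
SSE = Syy − b·Sxy = 183.34 − 0.347059·424.8 = 35.909412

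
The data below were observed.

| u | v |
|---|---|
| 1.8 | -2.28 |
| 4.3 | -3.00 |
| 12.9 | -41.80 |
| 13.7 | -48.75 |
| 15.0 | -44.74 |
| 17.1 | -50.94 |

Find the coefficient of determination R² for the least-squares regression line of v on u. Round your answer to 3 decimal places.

0.961

n = 6, Σx = 64.8, Σy = -191.51, Σxy = -2766.273, Σx² = 893.24, Σy² = 8734.5521
Sxx = Σx² − (Σx)²/n = 893.24 − 699.84 = 193.4
Sxy = Σxy − (Σx)(Σy)/n = -2766.273 − (-2068.308) = -697.965
Syy = Σy² − (Σy)²/n = 8734.5521 − 6112.680017 = 2621.872083
R² = Sxy²/(Sxx·Syy) = (-697.965)²/(193.4·2621.872083) = 0.960726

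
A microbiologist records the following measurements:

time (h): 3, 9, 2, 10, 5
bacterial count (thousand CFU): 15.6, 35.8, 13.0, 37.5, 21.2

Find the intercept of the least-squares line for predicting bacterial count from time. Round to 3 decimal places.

6.122

n = 5, Σx = 29, Σy = 123.1, Σxy = 876, Σx² = 219
Sxx = Σx² − (Σx)²/n = 219 − 168.2 = 50.8
Sxy = Σxy − (Σx)(Σy)/n = 876 − 713.98 = 162.02
b = Sxy/Sxx = 162.02/50.8 = 3.189370
a = ȳ − b·x̄ = 24.62 − 3.189370·5.8 = 6.121654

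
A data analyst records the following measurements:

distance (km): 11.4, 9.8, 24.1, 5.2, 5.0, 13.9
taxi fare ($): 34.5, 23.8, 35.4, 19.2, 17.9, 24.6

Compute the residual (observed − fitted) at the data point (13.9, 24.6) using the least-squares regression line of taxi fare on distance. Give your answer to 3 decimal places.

-3.298

n = 6, Σx = 69.4, Σy = 155.4, Σxy = 2010.96, Σx² = 1052.06
Sxx = Σx² − (Σx)²/n = 1052.06 − 802.726667 = 249.333333
Sxy = Σxy − (Σx)(Σy)/n = 2010.96 − 1797.46 = 213.5
b = Sxy/Sxx = 213.5/249.333333 = 0.856283
a = ȳ − b·x̄ = 25.9 − 0.856283·11.566667 = 15.995655
ŷ(13.9) = 15.995655 + 0.856283·13.9 = 27.897995
residual = y − ŷ = 24.6 − 27.897995 = -3.297995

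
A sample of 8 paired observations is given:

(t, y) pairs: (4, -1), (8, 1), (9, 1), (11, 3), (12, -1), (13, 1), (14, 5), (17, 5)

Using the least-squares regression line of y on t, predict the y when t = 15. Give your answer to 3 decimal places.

3.464

n = 8, Σx = 88, Σy = 14, Σxy = 202, Σx² = 1080
Sxx = Σx² − (Σx)²/n = 1080 − 968 = 112
Sxy = Σxy − (Σx)(Σy)/n = 202 − 154 = 48
b = Sxy/Sxx = 48/112 = 0.428571
a = ȳ − b·x̄ = 1.75 − 0.428571·11 = -2.964286
ŷ(15) = a + b·15 = -2.964286 + 0.428571·15 = 3.464286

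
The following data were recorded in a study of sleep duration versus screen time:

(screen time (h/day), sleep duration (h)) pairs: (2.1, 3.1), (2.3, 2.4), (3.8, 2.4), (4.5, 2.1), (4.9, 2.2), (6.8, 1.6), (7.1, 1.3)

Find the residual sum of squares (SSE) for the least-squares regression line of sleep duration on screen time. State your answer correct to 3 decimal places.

n = 7, Σx = 31.5, Σy = 15.1, Σxy = 61.49, Σx² = 165.05, Σy² = 34.63
Sxx = Σx² − (Σx)²/n = 165.05 − 141.75 = 23.3
Sxy = Σxy − (Σx)(Σy)/n = 61.49 − 67.95 = -6.46
Syy = Σy² − (Σy)²/n = 34.63 − 32.572857 = 2.057143
b = Sxy/Sxx = -6.46/23.3 = -0.277253
SSE = Syy − b·Sxy = 2.057143 − (-0.277253)·(-6.46) = 0.266087

0.266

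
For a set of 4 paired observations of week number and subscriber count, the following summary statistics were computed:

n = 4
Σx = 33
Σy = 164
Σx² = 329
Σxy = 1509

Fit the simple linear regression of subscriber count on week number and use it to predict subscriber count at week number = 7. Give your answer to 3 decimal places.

Sxx = Σx² − (Σx)²/n = 329 − 272.25 = 56.75
Sxy = Σxy − (Σx)(Σy)/n = 1509 − 1353 = 156
b = Sxy/Sxx = 156/56.75 = 2.748899
a = ȳ − b·x̄ = 41 − 2.748899·8.25 = 18.321586
ŷ(7) = a + b·7 = 18.321586 + 2.748899·7 = 37.563877

37.564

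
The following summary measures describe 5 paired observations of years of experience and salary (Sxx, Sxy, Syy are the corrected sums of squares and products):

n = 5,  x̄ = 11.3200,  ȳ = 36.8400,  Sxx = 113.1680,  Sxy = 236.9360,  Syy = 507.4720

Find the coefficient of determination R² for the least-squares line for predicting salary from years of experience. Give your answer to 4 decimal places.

0.9775

R² = Sxy²/(Sxx·Syy) = (236.936)²/(113.168·507.472) = 0.977522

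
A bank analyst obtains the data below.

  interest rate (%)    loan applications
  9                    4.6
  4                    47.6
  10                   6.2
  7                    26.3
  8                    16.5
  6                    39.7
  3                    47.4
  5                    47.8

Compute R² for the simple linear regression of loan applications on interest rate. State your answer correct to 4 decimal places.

0.9139

n = 8, Σx = 52, Σy = 236.1, Σxy = 1229.3, Σx² = 380, Σy² = 9396.99
Sxx = Σx² − (Σx)²/n = 380 − 338 = 42
Sxy = Σxy − (Σx)(Σy)/n = 1229.3 − 1534.65 = -305.35
Syy = Σy² − (Σy)²/n = 9396.99 − 6967.90125 = 2429.08875
R² = Sxy²/(Sxx·Syy) = (-305.35)²/(42·2429.08875) = 0.913909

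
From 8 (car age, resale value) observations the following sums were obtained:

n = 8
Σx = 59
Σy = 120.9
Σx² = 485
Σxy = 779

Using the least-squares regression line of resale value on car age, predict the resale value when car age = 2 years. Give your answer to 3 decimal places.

Sxx = Σx² − (Σx)²/n = 485 − 435.125 = 49.875
Sxy = Σxy − (Σx)(Σy)/n = 779 − 891.6375 = -112.6375
b = Sxy/Sxx = -112.6375/49.875 = -2.258396
a = ȳ − b·x̄ = 15.1125 − (-2.258396)·7.375 = 31.768170
ŷ(2) = a + b·2 = 31.768170 + (-2.258396)·2 = 27.251378

27.251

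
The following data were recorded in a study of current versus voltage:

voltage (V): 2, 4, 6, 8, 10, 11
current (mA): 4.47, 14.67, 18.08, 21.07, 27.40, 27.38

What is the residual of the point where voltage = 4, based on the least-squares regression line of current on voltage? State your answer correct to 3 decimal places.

2.681

n = 6, Σx = 41, Σy = 113.07, Σxy = 919.84, Σx² = 341
Sxx = Σx² − (Σx)²/n = 341 − 280.166667 = 60.833333
Sxy = Σxy − (Σx)(Σy)/n = 919.84 − 772.645 = 147.195
b = Sxy/Sxx = 147.195/60.833333 = 2.419644
a = ȳ − b·x̄ = 18.845 − 2.419644·6.833333 = 2.310767
ŷ(4) = 2.310767 + 2.419644·4 = 11.989342
residual = y − ŷ = 14.67 − 11.989342 = 2.680658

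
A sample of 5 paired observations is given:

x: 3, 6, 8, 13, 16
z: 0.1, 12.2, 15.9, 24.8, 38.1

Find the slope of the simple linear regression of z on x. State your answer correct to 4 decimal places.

2.6587

n = 5, Σx = 46, Σy = 91.1, Σxy = 1132.7, Σx² = 534
Sxx = Σx² − (Σx)²/n = 534 − 423.2 = 110.8
Sxy = Σxy − (Σx)(Σy)/n = 1132.7 − 838.12 = 294.58
b = Sxy/Sxx = 294.58/110.8 = 2.658664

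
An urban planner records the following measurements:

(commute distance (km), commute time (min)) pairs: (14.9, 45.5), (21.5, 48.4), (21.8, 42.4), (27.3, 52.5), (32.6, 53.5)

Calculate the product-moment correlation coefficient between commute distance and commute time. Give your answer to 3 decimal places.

n = 5, Σx = 118.1, Σy = 242.3, Σxy = 5820.22, Σx² = 2967.55, Σy² = 11829.07
Sxx = Σx² − (Σx)²/n = 2967.55 − 2789.522 = 178.028
Sxy = Σxy − (Σx)(Σy)/n = 5820.22 − 5723.126 = 97.094
Syy = Σy² − (Σy)²/n = 11829.07 − 11741.858 = 87.212
r = Sxy/√(Sxx·Syy) = 97.094/√(15526.177936) = 97.094/124.604085 = 0.779220

0.779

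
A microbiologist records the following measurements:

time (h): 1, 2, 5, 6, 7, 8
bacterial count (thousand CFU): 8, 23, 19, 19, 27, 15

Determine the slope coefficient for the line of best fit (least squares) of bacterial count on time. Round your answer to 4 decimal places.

0.9142

n = 6, Σx = 29, Σy = 111, Σxy = 572, Σx² = 179
Sxx = Σx² − (Σx)²/n = 179 − 140.166667 = 38.833333
Sxy = Σxy − (Σx)(Σy)/n = 572 − 536.5 = 35.5
b = Sxy/Sxx = 35.5/38.833333 = 0.914163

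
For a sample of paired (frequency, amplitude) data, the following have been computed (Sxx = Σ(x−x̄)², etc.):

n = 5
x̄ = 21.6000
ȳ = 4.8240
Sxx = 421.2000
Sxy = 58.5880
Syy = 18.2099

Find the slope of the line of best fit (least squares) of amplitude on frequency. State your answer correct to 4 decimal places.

b = Sxy/Sxx = 58.588/421.2 = 0.139098

0.1391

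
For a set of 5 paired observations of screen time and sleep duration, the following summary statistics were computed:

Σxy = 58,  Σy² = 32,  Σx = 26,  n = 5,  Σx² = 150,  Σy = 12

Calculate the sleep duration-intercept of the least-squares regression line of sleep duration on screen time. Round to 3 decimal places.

Sxx = Σx² − (Σx)²/n = 150 − 135.2 = 14.8
Sxy = Σxy − (Σx)(Σy)/n = 58 − 62.4 = -4.4
b = Sxy/Sxx = -4.4/14.8 = -0.297297
a = ȳ − b·x̄ = 2.4 − (-0.297297)·5.2 = 3.945946

3.946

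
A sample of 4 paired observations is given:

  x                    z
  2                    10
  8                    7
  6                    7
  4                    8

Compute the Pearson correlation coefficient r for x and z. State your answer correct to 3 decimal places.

-0.913

n = 4, Σx = 20, Σy = 32, Σxy = 150, Σx² = 120, Σy² = 262
Sxx = Σx² − (Σx)²/n = 120 − 100 = 20
Sxy = Σxy − (Σx)(Σy)/n = 150 − 160 = -10
Syy = Σy² − (Σy)²/n = 262 − 256 = 6
r = Sxy/√(Sxx·Syy) = -10/√(120) = -10/10.954451 = -0.912871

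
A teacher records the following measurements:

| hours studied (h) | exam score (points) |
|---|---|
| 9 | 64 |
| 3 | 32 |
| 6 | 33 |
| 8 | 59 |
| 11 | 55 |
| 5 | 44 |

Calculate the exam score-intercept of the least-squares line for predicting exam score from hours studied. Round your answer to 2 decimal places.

21.50

n = 6, Σx = 42, Σy = 287, Σxy = 2167, Σx² = 336
Sxx = Σx² − (Σx)²/n = 336 − 294 = 42
Sxy = Σxy − (Σx)(Σy)/n = 2167 − 2009 = 158
b = Sxy/Sxx = 158/42 = 3.761905
a = ȳ − b·x̄ = 47.833333 − 3.761905·7 = 21.5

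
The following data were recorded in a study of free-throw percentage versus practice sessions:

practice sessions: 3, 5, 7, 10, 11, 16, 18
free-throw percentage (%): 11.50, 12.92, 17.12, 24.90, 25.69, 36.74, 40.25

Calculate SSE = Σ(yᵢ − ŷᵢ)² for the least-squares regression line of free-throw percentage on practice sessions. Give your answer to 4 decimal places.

5.4546

n = 7, Σx = 70, Σy = 169.12, Σxy = 2062.87, Σx² = 884, Σy² = 4842.147
Sxx = Σx² − (Σx)²/n = 884 − 700 = 184
Sxy = Σxy − (Σx)(Σy)/n = 2062.87 − 1691.2 = 371.67
Syy = Σy² − (Σy)²/n = 4842.147 − 4085.9392 = 756.2078
b = Sxy/Sxx = 371.67/184 = 2.019946
SSE = Syy − b·Sxy = 756.2078 − 2.019946·371.67 = 5.454599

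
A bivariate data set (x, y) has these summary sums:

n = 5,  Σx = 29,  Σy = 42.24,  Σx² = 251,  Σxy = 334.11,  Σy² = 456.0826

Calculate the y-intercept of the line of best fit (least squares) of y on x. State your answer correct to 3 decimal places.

Sxx = Σx² − (Σx)²/n = 251 − 168.2 = 82.8
Sxy = Σxy − (Σx)(Σy)/n = 334.11 − 244.992 = 89.118
b = Sxy/Sxx = 89.118/82.8 = 1.076304
a = ȳ − b·x̄ = 8.448 − 1.076304·5.8 = 2.205435

2.205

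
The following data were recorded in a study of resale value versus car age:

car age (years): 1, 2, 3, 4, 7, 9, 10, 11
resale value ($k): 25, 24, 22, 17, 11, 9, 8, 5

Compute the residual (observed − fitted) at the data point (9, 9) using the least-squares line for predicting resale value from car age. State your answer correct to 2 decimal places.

n = 8, Σx = 47, Σy = 121, Σxy = 500, Σx² = 381
Sxx = Σx² − (Σx)²/n = 381 − 276.125 = 104.875
Sxy = Σxy − (Σx)(Σy)/n = 500 − 710.875 = -210.875
b = Sxy/Sxx = -210.875/104.875 = -2.010727
a = ȳ − b·x̄ = 15.125 − (-2.010727)·5.875 = 26.938021
ŷ(9) = 26.938021 + (-2.010727)·9 = 8.841478
residual = y − ŷ = 9 − 8.841478 = 0.158522

0.16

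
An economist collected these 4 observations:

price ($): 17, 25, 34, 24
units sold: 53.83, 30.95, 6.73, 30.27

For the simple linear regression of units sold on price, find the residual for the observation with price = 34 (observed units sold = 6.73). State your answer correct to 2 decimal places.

0.96

n = 4, Σx = 100, Σy = 121.78, Σxy = 2644.16, Σx² = 2646
Sxx = Σx² − (Σx)²/n = 2646 − 2500 = 146
Sxy = Σxy − (Σx)(Σy)/n = 2644.16 − 3044.5 = -400.34
b = Sxy/Sxx = -400.34/146 = -2.742055
a = ȳ − b·x̄ = 30.445 − (-2.742055)·25 = 98.996370
ŷ(34) = 98.996370 + (-2.742055)·34 = 5.766507
residual = y − ŷ = 6.73 − 5.766507 = 0.963493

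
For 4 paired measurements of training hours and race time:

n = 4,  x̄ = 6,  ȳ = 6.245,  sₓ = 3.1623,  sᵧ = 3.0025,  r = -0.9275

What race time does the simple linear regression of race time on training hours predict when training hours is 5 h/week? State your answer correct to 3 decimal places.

b = r · sᵧ/sₓ = -0.9275 · 3.0025/3.1623 = -0.880631
a = ȳ − b·x̄ = 6.245 − (-0.880631)·6 = 11.528785
ŷ(5) = a + b·5 = 11.528785 + (-0.880631)·5 = 7.125631

7.126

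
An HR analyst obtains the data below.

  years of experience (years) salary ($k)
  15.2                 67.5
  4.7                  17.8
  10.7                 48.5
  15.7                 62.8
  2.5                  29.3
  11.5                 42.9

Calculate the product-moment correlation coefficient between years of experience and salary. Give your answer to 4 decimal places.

n = 6, Σx = 60.3, Σy = 268.8, Σxy = 3181.17, Σx² = 752.61, Σy² = 13868.08
Sxx = Σx² − (Σx)²/n = 752.61 − 606.015 = 146.595
Sxy = Σxy − (Σx)(Σy)/n = 3181.17 − 2701.44 = 479.73
Syy = Σy² − (Σy)²/n = 13868.08 − 12042.24 = 1825.84
r = Sxy/√(Sxx·Syy) = 479.73/√(267659.0148) = 479.73/517.357724 = 0.927269

0.9273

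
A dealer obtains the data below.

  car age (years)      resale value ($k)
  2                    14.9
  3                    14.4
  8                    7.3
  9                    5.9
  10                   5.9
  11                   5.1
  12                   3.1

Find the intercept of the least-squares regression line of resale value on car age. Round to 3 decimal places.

n = 7, Σx = 55, Σy = 56.6, Σxy = 336.8, Σx² = 523
Sxx = Σx² − (Σx)²/n = 523 − 432.142857 = 90.857143
Sxy = Σxy − (Σx)(Σy)/n = 336.8 − 444.714286 = -107.914286
b = Sxy/Sxx = -107.914286/90.857143 = -1.187736
a = ȳ − b·x̄ = 8.085714 − (-1.187736)·7.857143 = 17.417925

17.418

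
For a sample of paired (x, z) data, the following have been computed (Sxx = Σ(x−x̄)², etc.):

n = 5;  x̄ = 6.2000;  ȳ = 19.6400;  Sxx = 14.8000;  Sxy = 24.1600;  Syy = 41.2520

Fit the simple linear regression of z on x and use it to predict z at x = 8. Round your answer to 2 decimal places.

22.58

b = Sxy/Sxx = 24.16/14.8 = 1.632432
a = ȳ − b·x̄ = 19.64 − 1.632432·6.2 = 9.518919
ŷ(8) = a + b·8 = 9.518919 + 1.632432·8 = 22.578378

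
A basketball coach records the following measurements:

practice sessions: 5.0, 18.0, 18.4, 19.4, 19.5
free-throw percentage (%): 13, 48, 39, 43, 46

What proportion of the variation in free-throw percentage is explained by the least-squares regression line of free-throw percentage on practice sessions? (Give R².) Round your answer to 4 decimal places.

n = 5, Σx = 80.3, Σy = 189, Σxy = 3377.8, Σx² = 1444.17, Σy² = 7959
Sxx = Σx² − (Σx)²/n = 1444.17 − 1289.618 = 154.552
Sxy = Σxy − (Σx)(Σy)/n = 3377.8 − 3035.34 = 342.46
Syy = Σy² − (Σy)²/n = 7959 − 7144.2 = 814.8
R² = Sxy²/(Sxx·Syy) = (342.46)²/(154.552·814.8) = 0.931310

0.9313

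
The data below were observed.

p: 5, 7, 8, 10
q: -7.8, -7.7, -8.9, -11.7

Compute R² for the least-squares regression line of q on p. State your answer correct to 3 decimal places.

0.790

n = 4, Σx = 30, Σy = -36.1, Σxy = -281.1, Σx² = 238, Σy² = 336.23
Sxx = Σx² − (Σx)²/n = 238 − 225 = 13
Sxy = Σxy − (Σx)(Σy)/n = -281.1 − (-270.75) = -10.35
Syy = Σy² − (Σy)²/n = 336.23 − 325.8025 = 10.4275
R² = Sxy²/(Sxx·Syy) = (-10.35)²/(13·10.4275) = 0.790237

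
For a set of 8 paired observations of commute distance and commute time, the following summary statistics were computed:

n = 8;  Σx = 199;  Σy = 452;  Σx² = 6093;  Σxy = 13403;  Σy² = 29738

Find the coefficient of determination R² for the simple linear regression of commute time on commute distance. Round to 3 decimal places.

Sxx = Σx² − (Σx)²/n = 6093 − 4950.125 = 1142.875
Sxy = Σxy − (Σx)(Σy)/n = 13403 − 11243.5 = 2159.5
Syy = Σy² − (Σy)²/n = 29738 − 25538 = 4200
R² = Sxy²/(Sxx·Syy) = (2159.5)²/(1142.875·4200) = 0.971535

0.972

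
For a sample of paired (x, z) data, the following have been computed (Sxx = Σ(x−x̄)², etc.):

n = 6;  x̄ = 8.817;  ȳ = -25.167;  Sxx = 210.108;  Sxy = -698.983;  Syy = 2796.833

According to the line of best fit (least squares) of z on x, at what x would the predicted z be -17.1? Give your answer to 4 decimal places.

6.3921

b = Sxy/Sxx = -698.983/210.108 = -3.326780
a = ȳ − b·x̄ = -25.167 − (-3.326780)·8.817 = 4.165215
Set a + b·x = -17.1: x = (-17.1 − 4.165215) / (-3.326780) = 6.392132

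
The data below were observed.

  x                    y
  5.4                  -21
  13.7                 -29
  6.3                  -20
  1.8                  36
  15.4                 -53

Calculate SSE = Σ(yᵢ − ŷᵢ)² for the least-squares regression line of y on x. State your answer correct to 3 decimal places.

1150.324

n = 5, Σx = 42.6, Σy = -87, Σxy = -1388.1, Σx² = 496.94, Σy² = 5787
Sxx = Σx² − (Σx)²/n = 496.94 − 362.952 = 133.988
Sxy = Σxy − (Σx)(Σy)/n = -1388.1 − (-741.24) = -646.86
Syy = Σy² − (Σy)²/n = 5787 − 1513.8 = 4273.2
b = Sxy/Sxx = -646.86/133.988 = -4.827746
SSE = Syy − b·Sxy = 4273.2 − (-4.827746)·(-646.86) = 1150.324372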